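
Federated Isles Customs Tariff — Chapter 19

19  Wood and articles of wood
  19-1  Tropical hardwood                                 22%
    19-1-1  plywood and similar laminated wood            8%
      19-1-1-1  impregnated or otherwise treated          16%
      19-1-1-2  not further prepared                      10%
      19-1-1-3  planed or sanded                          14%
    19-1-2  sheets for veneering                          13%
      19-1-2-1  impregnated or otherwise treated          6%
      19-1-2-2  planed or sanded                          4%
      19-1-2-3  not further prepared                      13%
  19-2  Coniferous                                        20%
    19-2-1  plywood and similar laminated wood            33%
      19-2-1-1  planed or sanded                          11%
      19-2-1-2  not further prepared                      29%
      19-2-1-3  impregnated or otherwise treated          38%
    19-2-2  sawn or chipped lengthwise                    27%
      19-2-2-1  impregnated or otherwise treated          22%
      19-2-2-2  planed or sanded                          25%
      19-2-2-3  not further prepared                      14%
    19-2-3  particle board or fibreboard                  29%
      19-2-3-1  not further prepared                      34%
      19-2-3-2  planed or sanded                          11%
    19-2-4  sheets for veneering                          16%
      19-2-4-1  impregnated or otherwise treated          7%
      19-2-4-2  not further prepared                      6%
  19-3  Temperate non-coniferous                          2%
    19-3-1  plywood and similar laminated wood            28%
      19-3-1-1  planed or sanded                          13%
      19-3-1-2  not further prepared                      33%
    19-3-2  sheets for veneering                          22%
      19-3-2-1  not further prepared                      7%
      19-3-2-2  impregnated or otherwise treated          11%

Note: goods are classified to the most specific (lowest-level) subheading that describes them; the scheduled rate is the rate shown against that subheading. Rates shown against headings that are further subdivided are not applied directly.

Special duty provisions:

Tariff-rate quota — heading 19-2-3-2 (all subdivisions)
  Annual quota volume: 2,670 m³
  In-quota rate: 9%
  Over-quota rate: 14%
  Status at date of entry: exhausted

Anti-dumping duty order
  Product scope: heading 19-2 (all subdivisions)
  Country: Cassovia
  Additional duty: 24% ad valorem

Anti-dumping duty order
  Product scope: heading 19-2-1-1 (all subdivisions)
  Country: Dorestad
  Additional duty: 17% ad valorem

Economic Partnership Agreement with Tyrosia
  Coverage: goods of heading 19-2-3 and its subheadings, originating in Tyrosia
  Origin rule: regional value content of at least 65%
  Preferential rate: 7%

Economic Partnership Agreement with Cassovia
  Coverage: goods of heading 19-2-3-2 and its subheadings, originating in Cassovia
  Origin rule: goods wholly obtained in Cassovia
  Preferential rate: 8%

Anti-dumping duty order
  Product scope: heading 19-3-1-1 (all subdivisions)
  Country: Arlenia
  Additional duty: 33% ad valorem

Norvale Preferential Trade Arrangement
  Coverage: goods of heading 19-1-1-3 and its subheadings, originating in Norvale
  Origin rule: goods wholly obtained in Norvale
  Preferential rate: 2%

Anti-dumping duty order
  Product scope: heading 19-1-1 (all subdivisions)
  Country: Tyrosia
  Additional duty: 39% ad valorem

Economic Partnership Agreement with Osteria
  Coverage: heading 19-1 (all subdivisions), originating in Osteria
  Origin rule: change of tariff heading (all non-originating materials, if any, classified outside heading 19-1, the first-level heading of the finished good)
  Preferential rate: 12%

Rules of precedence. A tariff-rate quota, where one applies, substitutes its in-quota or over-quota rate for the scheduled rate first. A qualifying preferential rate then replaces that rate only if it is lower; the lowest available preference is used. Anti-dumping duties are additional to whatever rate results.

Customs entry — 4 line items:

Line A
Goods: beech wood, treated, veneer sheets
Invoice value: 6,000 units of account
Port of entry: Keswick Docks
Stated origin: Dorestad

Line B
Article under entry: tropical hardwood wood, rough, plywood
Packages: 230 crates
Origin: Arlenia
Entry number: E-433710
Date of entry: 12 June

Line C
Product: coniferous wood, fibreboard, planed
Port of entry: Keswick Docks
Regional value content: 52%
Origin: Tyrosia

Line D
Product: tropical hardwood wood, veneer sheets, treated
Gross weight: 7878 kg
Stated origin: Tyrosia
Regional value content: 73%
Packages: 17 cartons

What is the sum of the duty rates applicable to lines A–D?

41%

Line A: beech → 19-3; veneer sheets → 19-3-2; treated → 19-3-2-2. Scheduled 11%. No special measure applies. → 11%.
Line B: tropical hardwood → 19-1; plywood → 19-1-1; rough → 19-1-1-2. Scheduled 10%. No special measure applies. → 10%.
Line C: coniferous → 19-2; fibreboard → 19-2-3; planed → 19-2-3-2. Scheduled 11%. quota on 19-2-3-2 exhausted → over-quota 14%; Tyrosia agreement on 19-2-3: RVC < 65%. → 14%.
Line D: tropical hardwood → 19-1; veneer sheets → 19-1-2; treated → 19-1-2-1. Scheduled 6%. Tyrosia agreement on 19-2-3: 19-1-2-1 not covered. → 6%.
Sum: 11% + 10% + 14% + 6% = 41%.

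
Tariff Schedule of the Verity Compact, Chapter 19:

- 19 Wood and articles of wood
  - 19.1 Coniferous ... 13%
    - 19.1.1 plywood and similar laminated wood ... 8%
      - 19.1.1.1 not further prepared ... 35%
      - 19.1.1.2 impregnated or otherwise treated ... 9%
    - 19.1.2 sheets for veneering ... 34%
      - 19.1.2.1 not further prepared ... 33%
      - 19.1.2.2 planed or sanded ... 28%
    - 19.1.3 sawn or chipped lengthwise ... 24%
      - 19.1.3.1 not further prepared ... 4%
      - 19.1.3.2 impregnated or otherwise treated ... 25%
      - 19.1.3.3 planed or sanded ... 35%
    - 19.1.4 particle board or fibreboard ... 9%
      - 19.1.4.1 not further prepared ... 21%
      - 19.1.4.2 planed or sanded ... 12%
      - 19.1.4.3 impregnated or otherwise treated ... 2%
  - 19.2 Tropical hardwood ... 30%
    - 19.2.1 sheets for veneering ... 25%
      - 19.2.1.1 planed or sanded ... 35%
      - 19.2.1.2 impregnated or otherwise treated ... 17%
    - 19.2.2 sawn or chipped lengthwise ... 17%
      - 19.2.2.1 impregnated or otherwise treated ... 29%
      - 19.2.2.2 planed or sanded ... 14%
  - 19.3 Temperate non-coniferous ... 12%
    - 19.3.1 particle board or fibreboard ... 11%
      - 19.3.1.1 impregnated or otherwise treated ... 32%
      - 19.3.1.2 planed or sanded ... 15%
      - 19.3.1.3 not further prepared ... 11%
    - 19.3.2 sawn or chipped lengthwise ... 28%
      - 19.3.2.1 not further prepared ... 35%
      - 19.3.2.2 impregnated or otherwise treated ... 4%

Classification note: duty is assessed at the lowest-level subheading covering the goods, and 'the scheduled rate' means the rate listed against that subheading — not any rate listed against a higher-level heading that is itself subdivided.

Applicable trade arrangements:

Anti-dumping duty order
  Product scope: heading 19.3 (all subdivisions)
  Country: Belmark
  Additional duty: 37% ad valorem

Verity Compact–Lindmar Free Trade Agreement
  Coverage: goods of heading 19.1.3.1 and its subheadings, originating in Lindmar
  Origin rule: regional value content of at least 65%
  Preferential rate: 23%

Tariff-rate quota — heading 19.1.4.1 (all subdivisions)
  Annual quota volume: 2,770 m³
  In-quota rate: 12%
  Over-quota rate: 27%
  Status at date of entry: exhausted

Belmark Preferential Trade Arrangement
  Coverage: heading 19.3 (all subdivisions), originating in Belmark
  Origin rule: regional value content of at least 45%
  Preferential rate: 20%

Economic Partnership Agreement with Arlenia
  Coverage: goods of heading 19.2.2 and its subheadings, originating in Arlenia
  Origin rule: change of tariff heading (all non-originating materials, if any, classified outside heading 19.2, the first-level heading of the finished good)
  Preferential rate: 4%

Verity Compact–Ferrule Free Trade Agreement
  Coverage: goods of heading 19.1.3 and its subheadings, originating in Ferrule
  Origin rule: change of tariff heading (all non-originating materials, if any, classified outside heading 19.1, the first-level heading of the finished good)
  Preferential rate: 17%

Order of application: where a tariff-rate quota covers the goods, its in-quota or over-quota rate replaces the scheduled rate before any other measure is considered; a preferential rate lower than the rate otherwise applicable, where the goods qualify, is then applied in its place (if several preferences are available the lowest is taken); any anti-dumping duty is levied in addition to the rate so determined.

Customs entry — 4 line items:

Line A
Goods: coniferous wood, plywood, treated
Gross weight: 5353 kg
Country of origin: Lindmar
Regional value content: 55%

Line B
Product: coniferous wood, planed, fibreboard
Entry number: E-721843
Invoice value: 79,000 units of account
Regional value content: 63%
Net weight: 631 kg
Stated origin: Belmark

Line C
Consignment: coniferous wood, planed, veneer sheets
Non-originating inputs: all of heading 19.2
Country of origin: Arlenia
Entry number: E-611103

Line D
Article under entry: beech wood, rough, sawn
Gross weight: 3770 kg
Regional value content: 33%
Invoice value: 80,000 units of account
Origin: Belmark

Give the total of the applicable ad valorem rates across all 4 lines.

121%

Line A: coniferous → 19.1; plywood → 19.1.1; treated → 19.1.1.2. Scheduled 9%. Lindmar agreement on 19.1.3.1: 19.1.1.2 not covered. → 9%.
Line B: coniferous → 19.1; fibreboard → 19.1.4; planed → 19.1.4.2. Scheduled 12%. Belmark agreement on 19.3: 19.1.4.2 not covered. → 12%.
Line C: coniferous → 19.1; veneer sheets → 19.1.2; planed → 19.1.2.2. Scheduled 28%. Arlenia agreement on 19.2.2: 19.1.2.2 not covered. → 28%.
Line D: beech → 19.3; sawn → 19.3.2; rough → 19.3.2.1. Scheduled 35%. Belmark agreement on 19.3: RVC < 45%; anti-dumping (Belmark, 19.3): +37%; total 35% + 37% = 72%. → 72%.
Sum: 9% + 12% + 28% + 72% = 121%.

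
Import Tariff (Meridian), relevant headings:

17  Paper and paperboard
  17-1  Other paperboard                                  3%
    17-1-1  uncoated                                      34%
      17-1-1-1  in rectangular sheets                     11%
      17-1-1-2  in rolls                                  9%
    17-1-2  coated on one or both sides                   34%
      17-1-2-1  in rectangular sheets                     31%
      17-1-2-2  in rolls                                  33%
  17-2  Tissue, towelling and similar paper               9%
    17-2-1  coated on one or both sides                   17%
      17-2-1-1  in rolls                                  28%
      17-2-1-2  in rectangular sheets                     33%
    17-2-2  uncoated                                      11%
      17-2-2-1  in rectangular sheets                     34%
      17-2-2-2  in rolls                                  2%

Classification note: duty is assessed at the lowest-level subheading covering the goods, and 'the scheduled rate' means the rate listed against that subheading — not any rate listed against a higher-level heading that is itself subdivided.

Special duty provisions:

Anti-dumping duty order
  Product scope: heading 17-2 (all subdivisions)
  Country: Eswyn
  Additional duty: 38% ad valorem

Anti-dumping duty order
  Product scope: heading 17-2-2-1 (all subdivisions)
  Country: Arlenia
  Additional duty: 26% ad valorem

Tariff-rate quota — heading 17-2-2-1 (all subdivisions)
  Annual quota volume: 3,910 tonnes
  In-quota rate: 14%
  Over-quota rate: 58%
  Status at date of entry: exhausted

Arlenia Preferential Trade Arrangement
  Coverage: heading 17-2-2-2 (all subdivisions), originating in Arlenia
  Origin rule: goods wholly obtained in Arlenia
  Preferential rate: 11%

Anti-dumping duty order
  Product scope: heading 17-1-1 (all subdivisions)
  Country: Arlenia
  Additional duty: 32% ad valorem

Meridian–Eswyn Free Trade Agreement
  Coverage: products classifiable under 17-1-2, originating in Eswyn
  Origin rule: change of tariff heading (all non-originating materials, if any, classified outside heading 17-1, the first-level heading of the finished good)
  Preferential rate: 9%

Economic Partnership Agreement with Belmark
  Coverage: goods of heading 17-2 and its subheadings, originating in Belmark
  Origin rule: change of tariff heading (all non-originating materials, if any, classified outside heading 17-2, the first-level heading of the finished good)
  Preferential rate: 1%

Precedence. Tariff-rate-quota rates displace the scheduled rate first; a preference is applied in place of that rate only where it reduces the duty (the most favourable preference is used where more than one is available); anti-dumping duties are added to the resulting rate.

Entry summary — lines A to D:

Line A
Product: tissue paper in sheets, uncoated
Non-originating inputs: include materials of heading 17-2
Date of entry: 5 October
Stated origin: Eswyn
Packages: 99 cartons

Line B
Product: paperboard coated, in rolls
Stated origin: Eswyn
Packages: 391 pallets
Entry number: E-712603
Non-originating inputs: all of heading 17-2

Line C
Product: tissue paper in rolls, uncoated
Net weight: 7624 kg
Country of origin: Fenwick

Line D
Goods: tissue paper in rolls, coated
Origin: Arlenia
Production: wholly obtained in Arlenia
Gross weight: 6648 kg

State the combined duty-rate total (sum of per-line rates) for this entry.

Line A: tissue paper → 17-2; uncoated → 17-2-2; in sheets → 17-2-2-1. Scheduled 34%. quota on 17-2-2-1 exhausted → over-quota 58%; Eswyn agreement on 17-1-2: 17-2-2-1 not covered; anti-dumping (Eswyn, 17-2): +38%; total 58% + 38% = 96%. → 96%.
Line B: paperboard → 17-1; coated → 17-1-2; in rolls → 17-1-2-2. Scheduled 33%. Eswyn agreement on 17-1-2: CTH met → 9% available; preferential 9%. → 9%.
Line C: tissue paper → 17-2; uncoated → 17-2-2; in rolls → 17-2-2-2. Scheduled 2%. No special measure applies. → 2%.
Line D: tissue paper → 17-2; coated → 17-2-1; in rolls → 17-2-1-1. Scheduled 28%. Arlenia agreement on 17-2-2-2: 17-2-1-1 not covered. → 28%.
Sum: 96% + 9% + 2% + 28% = 135%.

135%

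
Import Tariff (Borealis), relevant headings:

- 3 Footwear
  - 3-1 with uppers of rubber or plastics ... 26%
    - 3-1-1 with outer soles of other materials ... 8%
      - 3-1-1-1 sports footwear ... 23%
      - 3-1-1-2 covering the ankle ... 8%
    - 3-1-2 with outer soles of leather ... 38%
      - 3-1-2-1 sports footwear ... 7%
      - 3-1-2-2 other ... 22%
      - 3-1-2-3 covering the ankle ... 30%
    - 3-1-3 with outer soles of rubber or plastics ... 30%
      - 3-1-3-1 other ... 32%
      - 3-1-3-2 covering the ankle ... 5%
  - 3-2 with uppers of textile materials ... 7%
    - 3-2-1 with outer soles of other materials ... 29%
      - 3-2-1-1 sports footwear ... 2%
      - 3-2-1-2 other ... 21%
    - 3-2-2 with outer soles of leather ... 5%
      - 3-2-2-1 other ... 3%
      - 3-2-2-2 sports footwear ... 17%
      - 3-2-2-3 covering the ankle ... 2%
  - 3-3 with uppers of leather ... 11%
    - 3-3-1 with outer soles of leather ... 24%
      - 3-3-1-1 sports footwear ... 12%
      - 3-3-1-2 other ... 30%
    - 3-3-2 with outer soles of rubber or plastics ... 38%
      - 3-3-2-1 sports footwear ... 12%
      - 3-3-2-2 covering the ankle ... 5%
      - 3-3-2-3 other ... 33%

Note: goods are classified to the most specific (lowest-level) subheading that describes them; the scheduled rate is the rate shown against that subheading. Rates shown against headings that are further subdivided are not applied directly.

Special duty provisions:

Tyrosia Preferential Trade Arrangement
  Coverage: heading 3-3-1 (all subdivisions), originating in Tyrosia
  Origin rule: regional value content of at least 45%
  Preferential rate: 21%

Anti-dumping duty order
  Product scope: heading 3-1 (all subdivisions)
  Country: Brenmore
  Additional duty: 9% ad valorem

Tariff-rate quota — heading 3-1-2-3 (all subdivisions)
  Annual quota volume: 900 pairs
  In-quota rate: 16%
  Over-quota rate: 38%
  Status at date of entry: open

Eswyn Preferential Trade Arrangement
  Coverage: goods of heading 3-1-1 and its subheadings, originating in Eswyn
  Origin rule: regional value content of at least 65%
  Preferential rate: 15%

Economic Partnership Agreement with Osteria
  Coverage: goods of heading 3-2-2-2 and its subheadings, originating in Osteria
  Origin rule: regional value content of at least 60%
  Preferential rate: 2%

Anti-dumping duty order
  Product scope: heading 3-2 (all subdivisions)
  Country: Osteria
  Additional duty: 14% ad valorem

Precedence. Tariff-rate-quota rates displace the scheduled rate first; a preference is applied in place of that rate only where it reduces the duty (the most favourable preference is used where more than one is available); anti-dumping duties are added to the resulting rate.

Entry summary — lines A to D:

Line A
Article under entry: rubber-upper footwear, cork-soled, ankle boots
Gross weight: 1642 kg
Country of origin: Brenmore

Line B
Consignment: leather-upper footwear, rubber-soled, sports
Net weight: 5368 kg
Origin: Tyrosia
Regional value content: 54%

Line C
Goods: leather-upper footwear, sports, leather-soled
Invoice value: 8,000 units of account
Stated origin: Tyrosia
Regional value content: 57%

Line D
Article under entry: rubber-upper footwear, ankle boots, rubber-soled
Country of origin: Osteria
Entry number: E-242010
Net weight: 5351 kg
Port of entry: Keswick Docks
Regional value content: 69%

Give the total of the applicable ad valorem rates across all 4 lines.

46%

Line A: rubber-upper → 3-1; cork-soled → 3-1-1; ankle boots → 3-1-1-2. Scheduled 8%. anti-dumping (Brenmore, 3-1): +9%; total 8% + 9% = 17%. → 17%.
Line B: leather-upper → 3-3; rubber-soled → 3-3-2; sports → 3-3-2-1. Scheduled 12%. Tyrosia agreement on 3-3-1: 3-3-2-1 not covered. → 12%.
Line C: leather-upper → 3-3; leather-soled → 3-3-1; sports → 3-3-1-1. Scheduled 12%. Tyrosia agreement on 3-3-1: RVC ≥ 45% → 21% available; preference 21% not lower than 12% → no reduction. → 12%.
Line D: rubber-upper → 3-1; rubber-soled → 3-1-3; ankle boots → 3-1-3-2. Scheduled 5%. Osteria agreement on 3-2-2-2: 3-1-3-2 not covered. → 5%.
Sum: 17% + 12% + 12% + 5% = 46%.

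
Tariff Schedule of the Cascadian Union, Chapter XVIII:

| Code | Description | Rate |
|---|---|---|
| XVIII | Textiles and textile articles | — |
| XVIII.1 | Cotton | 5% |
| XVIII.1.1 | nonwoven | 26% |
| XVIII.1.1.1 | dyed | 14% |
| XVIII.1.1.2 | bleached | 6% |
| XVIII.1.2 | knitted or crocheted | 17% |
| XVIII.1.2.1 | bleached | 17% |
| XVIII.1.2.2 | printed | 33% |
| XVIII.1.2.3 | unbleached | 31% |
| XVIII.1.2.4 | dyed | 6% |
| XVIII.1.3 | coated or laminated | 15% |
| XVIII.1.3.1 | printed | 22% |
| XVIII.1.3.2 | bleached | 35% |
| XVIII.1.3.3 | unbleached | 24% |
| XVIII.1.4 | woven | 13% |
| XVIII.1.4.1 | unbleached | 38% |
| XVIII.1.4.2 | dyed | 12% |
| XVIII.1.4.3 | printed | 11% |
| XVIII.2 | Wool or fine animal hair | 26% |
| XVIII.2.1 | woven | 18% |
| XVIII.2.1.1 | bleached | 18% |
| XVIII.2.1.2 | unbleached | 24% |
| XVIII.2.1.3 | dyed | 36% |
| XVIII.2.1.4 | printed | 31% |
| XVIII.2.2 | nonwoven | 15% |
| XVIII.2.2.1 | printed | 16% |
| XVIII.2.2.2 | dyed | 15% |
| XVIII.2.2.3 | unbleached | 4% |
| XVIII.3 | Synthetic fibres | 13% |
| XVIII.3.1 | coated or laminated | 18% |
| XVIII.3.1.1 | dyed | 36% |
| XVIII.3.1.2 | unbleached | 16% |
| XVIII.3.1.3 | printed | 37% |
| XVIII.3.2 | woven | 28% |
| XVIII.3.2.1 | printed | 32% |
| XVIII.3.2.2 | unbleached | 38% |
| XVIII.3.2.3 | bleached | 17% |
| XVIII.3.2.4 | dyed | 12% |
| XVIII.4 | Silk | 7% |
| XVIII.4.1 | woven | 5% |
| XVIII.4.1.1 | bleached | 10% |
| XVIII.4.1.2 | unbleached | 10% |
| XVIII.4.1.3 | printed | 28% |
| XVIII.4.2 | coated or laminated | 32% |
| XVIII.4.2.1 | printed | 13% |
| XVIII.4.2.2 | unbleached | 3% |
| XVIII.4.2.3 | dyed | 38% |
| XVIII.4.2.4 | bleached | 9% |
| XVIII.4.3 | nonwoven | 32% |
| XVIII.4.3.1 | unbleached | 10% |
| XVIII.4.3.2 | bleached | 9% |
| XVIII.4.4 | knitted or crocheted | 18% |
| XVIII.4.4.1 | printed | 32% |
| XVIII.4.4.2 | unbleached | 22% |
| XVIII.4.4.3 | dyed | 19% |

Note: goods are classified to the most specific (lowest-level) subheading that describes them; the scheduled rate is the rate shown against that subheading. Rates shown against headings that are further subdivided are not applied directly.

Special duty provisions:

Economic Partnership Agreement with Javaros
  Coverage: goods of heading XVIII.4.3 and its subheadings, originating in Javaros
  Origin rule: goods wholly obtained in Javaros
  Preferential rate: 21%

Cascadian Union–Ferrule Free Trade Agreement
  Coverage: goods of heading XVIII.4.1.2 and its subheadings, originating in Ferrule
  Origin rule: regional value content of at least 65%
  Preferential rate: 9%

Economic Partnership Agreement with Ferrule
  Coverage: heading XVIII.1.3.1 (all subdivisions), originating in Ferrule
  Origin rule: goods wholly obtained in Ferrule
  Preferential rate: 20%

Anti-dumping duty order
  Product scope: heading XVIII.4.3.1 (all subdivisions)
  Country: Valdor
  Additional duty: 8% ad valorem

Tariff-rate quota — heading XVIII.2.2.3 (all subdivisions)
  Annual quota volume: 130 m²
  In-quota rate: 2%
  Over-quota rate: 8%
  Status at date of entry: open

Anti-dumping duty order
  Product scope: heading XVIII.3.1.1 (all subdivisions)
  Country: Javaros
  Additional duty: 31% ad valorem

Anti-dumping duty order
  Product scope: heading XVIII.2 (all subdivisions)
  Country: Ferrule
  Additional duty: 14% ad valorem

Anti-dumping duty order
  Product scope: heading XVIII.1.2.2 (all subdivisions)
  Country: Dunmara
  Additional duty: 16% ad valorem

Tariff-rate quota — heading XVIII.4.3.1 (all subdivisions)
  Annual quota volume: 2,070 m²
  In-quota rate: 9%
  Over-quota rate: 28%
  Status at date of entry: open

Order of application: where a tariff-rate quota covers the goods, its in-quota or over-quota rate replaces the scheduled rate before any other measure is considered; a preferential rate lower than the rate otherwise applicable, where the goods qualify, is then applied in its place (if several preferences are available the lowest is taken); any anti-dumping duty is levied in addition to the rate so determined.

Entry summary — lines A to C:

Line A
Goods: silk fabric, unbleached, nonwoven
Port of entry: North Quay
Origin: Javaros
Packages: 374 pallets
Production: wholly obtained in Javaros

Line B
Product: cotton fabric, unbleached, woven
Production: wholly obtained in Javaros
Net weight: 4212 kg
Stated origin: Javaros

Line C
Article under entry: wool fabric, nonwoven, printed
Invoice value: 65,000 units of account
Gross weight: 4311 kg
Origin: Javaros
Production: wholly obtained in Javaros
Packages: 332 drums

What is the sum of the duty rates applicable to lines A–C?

63%

Line A: silk → XVIII.4; nonwoven → XVIII.4.3; unbleached → XVIII.4.3.1. Scheduled 10%. quota on XVIII.4.3.1 open → in-quota 9%; Javaros agreement on XVIII.4.3: wholly obtained → 21% available; preference 21% not lower than 9% → no reduction. → 9%.
Line B: cotton → XVIII.1; woven → XVIII.1.4; unbleached → XVIII.1.4.1. Scheduled 38%. Javaros agreement on XVIII.4.3: XVIII.1.4.1 not covered. → 38%.
Line C: wool → XVIII.2; nonwoven → XVIII.2.2; printed → XVIII.2.2.1. Scheduled 16%. Javaros agreement on XVIII.4.3: XVIII.2.2.1 not covered. → 16%.
Sum: 9% + 38% + 16% = 63%.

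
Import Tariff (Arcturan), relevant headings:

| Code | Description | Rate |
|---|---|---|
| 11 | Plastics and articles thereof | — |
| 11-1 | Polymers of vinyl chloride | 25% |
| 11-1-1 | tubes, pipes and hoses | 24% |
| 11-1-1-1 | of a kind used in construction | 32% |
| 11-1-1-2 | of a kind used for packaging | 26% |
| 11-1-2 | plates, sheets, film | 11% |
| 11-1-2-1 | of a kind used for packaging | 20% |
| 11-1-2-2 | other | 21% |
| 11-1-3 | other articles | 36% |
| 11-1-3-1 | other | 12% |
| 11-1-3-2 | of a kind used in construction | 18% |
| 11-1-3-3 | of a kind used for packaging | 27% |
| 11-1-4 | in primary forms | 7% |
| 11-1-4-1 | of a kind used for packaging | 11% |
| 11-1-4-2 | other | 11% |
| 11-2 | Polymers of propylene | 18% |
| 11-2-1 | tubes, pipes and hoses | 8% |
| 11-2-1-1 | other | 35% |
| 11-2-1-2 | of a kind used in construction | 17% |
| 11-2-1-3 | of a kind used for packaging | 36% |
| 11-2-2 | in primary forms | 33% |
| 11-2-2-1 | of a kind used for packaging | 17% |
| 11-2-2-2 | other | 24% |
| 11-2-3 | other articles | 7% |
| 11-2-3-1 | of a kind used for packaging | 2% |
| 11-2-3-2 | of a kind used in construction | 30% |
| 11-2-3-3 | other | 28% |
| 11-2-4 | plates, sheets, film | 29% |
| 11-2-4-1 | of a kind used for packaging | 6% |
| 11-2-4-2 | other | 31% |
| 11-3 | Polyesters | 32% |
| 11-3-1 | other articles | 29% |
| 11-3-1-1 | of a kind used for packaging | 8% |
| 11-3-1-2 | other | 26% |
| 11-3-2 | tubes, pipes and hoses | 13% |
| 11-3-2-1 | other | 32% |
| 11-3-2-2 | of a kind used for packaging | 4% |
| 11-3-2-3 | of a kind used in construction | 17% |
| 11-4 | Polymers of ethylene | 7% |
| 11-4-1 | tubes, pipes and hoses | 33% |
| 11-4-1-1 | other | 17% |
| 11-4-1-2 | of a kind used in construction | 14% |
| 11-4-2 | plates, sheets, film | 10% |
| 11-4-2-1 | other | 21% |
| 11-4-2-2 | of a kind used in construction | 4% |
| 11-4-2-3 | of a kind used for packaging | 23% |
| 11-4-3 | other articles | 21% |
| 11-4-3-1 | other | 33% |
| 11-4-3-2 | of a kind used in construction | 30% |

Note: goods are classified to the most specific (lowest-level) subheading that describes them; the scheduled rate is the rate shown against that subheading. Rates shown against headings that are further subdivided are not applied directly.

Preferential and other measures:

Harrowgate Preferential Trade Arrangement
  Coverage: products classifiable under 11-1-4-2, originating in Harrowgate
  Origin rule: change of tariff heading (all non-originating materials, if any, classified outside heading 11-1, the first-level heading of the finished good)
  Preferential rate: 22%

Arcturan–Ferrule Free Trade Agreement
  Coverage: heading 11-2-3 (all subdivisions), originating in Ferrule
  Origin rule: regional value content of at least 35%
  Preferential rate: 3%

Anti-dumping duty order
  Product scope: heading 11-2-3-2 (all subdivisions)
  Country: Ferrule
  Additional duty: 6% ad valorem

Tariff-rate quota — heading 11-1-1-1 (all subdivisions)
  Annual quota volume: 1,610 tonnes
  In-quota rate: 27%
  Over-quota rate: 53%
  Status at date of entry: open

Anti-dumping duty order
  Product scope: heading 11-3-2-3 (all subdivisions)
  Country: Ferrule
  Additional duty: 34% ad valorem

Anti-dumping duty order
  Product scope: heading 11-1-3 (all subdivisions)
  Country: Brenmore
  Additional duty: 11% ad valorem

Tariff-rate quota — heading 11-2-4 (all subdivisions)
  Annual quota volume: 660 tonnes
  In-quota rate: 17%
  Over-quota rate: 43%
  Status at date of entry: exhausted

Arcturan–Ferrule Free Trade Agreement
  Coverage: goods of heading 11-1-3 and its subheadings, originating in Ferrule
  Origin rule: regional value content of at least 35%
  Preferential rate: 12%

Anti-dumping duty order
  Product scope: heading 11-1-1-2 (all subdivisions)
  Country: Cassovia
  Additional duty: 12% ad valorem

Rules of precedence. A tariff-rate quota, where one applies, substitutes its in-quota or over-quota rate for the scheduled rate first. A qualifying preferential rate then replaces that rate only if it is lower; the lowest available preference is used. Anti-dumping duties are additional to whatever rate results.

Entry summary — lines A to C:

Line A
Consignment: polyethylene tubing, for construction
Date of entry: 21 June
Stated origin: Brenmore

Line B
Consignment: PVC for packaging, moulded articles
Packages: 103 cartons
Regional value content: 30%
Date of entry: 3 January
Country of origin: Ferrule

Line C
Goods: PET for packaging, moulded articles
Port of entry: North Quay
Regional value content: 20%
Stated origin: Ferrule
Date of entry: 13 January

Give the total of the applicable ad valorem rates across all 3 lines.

49%

Line A: polyethylene → 11-4; tubing → 11-4-1; for construction → 11-4-1-2. Scheduled 14%. No special measure applies. → 14%.
Line B: PVC → 11-1; moulded articles → 11-1-3; for packaging → 11-1-3-3. Scheduled 27%. Ferrule agreement on 11-2-3: 11-1-3-3 not covered; Ferrule agreement on 11-1-3: RVC < 35%. → 27%.
Line C: PET → 11-3; moulded articles → 11-3-1; for packaging → 11-3-1-1. Scheduled 8%. Ferrule agreement on 11-2-3: 11-3-1-1 not covered; Ferrule agreement on 11-1-3: 11-3-1-1 not covered. → 8%.
Sum: 14% + 27% + 8% = 49%.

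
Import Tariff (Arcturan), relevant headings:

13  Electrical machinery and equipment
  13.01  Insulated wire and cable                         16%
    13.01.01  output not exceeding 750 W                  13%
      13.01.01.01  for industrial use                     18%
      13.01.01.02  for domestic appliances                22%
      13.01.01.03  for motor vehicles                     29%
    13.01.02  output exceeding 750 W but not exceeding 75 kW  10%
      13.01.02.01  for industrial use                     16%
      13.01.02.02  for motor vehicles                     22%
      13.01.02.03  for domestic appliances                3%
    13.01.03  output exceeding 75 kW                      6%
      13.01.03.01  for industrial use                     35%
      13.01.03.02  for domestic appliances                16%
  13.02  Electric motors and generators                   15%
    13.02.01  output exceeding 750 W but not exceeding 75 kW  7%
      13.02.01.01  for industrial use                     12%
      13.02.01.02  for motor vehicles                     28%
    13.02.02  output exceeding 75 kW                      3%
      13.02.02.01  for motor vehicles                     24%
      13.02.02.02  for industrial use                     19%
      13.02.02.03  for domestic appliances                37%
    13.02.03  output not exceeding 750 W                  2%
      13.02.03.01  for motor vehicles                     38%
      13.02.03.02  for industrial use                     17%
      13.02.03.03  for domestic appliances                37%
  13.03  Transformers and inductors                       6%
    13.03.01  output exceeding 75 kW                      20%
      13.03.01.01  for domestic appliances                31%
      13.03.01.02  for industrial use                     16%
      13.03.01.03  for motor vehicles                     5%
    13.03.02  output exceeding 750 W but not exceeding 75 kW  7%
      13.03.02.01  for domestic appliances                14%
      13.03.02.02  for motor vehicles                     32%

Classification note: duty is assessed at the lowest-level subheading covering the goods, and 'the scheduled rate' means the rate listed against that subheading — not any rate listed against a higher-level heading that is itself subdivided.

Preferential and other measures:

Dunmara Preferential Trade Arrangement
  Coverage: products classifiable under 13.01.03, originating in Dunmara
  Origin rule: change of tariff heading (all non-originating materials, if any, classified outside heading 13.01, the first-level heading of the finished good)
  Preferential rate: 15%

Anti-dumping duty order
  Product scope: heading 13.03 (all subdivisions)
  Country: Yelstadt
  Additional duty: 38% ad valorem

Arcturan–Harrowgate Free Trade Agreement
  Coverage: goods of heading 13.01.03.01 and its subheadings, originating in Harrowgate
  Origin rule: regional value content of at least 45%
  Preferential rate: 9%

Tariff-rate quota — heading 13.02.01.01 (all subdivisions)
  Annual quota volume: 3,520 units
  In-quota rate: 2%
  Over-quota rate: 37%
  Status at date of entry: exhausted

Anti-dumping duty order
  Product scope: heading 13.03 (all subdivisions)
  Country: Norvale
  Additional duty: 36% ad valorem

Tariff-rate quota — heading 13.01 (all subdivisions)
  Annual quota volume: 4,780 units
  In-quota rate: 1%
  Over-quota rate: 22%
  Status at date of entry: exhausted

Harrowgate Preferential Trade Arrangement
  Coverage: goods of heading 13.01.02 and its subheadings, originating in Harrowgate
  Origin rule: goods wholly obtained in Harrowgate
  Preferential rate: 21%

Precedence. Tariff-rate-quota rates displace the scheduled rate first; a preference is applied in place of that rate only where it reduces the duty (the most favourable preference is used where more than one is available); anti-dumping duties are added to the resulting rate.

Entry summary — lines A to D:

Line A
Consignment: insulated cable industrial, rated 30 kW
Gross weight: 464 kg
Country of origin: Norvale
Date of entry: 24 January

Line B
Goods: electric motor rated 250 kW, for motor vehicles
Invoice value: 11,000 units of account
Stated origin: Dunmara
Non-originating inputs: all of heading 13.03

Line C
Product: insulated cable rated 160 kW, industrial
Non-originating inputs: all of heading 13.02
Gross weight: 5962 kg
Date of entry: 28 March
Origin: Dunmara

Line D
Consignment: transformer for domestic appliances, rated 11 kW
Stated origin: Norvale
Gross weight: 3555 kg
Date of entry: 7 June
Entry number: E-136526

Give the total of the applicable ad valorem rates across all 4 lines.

111%

Line A: insulated cable → 13.01; rated 30 kW → 13.01.02; industrial → 13.01.02.01. Scheduled 16%. quota on 13.01 exhausted → over-quota 22%. → 22%.
Line B: electric motor → 13.02; rated 250 kW → 13.02.02; for motor vehicles → 13.02.02.01. Scheduled 24%. Dunmara agreement on 13.01.03: 13.02.02.01 not covered. → 24%.
Line C: insulated cable → 13.01; rated 160 kW → 13.01.03; industrial → 13.01.03.01. Scheduled 35%. quota on 13.01 exhausted → over-quota 22%; Dunmara agreement on 13.01.03: CTH met → 15% available; preferential 15%. → 15%.
Line D: transformer → 13.03; rated 11 kW → 13.03.02; for domestic appliances → 13.03.02.01. Scheduled 14%. anti-dumping (Norvale, 13.03): +36%; total 14% + 36% = 50%. → 50%.
Sum: 22% + 24% + 15% + 50% = 111%.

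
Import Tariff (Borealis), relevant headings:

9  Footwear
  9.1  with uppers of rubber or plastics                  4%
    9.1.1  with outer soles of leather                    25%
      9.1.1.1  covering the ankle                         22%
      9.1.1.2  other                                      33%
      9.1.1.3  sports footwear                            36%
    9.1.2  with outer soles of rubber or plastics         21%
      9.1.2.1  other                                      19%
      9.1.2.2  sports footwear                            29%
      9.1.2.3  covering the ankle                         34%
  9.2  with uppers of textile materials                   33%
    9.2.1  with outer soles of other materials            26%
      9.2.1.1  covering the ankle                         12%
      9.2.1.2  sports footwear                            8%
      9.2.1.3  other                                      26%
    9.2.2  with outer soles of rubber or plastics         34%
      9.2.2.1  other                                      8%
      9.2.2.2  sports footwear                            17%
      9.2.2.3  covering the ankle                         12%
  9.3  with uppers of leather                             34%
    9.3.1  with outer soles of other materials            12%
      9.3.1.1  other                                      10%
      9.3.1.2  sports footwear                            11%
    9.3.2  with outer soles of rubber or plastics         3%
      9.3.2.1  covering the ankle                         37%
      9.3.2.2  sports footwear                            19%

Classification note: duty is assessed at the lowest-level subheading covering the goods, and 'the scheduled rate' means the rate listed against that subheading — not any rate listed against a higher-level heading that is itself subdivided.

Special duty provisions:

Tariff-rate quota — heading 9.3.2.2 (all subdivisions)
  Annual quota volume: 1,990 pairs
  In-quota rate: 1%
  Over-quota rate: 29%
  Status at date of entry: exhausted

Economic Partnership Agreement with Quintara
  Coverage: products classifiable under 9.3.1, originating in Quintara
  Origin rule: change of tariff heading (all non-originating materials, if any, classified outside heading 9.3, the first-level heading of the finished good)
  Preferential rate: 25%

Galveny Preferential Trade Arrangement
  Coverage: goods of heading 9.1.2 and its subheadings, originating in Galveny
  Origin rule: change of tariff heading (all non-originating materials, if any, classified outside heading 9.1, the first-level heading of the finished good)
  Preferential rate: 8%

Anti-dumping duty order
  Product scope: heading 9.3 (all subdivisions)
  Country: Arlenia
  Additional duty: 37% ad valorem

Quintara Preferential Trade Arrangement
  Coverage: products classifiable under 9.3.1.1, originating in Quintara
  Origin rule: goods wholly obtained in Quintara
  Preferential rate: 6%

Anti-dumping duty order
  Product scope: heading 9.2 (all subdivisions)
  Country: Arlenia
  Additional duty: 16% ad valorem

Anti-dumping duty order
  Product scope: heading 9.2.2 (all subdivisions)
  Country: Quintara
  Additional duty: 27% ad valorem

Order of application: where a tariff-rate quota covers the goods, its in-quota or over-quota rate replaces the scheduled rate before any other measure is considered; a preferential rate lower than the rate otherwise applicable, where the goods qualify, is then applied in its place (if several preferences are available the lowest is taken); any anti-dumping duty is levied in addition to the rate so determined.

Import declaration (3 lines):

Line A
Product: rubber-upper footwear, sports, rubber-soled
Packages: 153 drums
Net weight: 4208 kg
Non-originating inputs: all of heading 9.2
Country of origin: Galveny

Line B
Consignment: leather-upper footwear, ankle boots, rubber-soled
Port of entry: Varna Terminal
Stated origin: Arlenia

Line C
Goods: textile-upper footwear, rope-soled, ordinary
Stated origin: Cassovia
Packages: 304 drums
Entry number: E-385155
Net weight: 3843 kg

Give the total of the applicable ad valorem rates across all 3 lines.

108%

Line A: rubber-upper → 9.1; rubber-soled → 9.1.2; sports → 9.1.2.2. Scheduled 29%. Galveny agreement on 9.1.2: CTH met → 8% available; preferential 8%. → 8%.
Line B: leather-upper → 9.3; rubber-soled → 9.3.2; ankle boots → 9.3.2.1. Scheduled 37%. anti-dumping (Arlenia, 9.3): +37%; total 37% + 37% = 74%. → 74%.
Line C: textile-upper → 9.2; rope-soled → 9.2.1; ordinary → 9.2.1.3. Scheduled 26%. No special measure applies. → 26%.
Sum: 8% + 74% + 26% = 108%.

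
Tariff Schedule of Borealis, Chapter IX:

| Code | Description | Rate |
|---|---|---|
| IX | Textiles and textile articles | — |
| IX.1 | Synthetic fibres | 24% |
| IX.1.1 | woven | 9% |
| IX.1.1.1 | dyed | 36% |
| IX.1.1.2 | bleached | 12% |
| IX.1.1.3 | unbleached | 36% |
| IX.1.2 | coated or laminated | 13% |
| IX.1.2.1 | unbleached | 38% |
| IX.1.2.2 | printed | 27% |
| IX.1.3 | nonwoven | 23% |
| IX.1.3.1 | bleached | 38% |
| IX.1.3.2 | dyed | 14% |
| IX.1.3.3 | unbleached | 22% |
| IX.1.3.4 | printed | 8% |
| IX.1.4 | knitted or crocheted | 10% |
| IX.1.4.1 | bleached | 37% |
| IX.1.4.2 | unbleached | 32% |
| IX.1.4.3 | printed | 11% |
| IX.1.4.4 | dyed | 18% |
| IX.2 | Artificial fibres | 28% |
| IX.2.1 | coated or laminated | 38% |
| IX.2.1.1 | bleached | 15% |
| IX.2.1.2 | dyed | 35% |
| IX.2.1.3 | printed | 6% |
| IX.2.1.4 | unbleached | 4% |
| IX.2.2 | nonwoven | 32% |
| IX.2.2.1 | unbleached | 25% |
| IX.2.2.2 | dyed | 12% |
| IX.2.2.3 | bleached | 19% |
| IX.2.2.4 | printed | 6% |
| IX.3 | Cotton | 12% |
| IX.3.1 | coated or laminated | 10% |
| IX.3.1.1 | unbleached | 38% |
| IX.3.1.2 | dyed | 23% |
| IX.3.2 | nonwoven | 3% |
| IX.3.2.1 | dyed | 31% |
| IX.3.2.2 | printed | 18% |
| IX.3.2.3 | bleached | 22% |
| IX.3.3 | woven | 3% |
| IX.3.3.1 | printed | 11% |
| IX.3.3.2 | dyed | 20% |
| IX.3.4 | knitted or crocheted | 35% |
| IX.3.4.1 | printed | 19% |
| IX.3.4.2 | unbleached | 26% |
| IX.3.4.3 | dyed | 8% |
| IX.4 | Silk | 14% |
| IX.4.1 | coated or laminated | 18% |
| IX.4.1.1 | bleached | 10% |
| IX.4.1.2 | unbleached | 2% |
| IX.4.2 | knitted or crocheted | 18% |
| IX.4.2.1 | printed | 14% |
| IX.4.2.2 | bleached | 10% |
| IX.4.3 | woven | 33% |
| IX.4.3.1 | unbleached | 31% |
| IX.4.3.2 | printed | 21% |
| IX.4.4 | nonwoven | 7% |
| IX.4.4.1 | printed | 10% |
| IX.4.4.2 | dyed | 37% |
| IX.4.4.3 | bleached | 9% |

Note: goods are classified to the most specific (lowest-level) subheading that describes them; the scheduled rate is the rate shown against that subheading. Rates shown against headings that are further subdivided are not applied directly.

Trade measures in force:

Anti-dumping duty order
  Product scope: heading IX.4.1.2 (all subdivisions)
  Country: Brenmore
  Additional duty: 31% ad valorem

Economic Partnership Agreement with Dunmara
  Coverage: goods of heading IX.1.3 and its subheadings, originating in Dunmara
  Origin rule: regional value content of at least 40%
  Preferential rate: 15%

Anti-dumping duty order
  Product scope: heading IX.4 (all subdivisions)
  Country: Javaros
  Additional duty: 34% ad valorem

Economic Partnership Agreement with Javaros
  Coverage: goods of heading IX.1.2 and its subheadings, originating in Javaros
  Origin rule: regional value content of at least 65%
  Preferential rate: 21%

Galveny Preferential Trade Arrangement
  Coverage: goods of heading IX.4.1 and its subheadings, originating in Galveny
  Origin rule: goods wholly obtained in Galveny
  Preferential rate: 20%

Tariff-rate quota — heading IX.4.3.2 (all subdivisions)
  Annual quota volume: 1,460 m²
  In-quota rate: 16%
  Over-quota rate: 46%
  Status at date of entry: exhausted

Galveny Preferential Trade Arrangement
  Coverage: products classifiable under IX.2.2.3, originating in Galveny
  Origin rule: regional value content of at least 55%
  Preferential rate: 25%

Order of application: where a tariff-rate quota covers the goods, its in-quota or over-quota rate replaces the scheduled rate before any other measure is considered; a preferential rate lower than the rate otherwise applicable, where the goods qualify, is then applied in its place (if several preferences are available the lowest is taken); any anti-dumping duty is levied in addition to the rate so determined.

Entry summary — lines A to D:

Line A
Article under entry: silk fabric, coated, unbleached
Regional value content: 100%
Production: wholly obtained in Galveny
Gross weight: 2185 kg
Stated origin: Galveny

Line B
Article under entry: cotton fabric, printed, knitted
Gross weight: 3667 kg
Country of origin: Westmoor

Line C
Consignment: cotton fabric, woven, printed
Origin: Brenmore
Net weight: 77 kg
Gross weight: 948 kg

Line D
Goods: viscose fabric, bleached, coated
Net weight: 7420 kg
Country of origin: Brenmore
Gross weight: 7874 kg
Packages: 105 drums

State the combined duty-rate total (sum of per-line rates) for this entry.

Line A: silk → IX.4; coated → IX.4.1; unbleached → IX.4.1.2. Scheduled 2%. Galveny agreement on IX.4.1: wholly obtained → 20% available; Galveny agreement on IX.2.2.3: IX.4.1.2 not covered; preference 20% not lower than 2% → no reduction. → 2%.
Line B: cotton → IX.3; knitted → IX.3.4; printed → IX.3.4.1. Scheduled 19%. No special measure applies. → 19%.
Line C: cotton → IX.3; woven → IX.3.3; printed → IX.3.3.1. Scheduled 11%. No special measure applies. → 11%.
Line D: viscose → IX.2; coated → IX.2.1; bleached → IX.2.1.1. Scheduled 15%. No special measure applies. → 15%.
Sum: 2% + 19% + 11% + 15% = 47%.

47%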